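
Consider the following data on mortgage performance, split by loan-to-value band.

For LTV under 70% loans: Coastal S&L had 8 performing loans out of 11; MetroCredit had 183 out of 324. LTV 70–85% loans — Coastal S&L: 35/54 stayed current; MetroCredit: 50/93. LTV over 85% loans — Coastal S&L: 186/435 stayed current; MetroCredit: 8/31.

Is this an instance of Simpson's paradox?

LTV under 70%: Coastal S&L 8/11 = 72.7%, MetroCredit 183/324 = 56.5% → Coastal S&L
LTV 70–85%: Coastal S&L 35/54 = 64.8%, MetroCredit 50/93 = 53.8% → Coastal S&L
LTV over 85%: Coastal S&L 186/435 = 42.8%, MetroCredit 8/31 = 25.8% → Coastal S&L
Overall: Coastal S&L 229/500 = 45.8%, MetroCredit 241/448 = 53.8% → MetroCredit
Coastal S&L wins each loan-to-value group but MetroCredit wins overall — the comparison reverses. Coastal S&L's loans skew toward LTV over 85%, which has a lower base rate.

Yes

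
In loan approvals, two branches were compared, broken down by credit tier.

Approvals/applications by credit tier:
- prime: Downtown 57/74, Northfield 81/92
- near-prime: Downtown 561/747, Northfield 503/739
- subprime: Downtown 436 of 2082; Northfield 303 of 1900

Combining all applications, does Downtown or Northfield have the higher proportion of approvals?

Prime: Downtown 57/74 = 77.0%, Northfield 81/92 = 88.0% → Northfield
Near-prime: Downtown 561/747 = 75.1%, Northfield 503/739 = 68.1% → Downtown
Subprime: Downtown 436/2082 = 20.9%, Northfield 303/1900 = 15.9% → Downtown
Overall: Downtown 1054/2903 = 36.3%, Northfield 887/2731 = 32.5% → Downtown
(Neither sweeps every credit group, but Downtown has the higher pooled rate.)

Downtown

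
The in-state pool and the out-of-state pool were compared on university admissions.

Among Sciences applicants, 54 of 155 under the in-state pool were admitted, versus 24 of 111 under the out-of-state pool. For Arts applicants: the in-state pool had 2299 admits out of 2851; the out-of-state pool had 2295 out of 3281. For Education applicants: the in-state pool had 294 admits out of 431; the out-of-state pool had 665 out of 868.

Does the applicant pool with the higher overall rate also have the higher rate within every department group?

Sciences: the in-state pool 54/155 = 34.8%, the out-of-state pool 24/111 = 21.6% → the in-state pool
Arts: the in-state pool 2299/2851 = 80.6%, the out-of-state pool 2295/3281 = 69.9% → the in-state pool
Education: the in-state pool 294/431 = 68.2%, the out-of-state pool 665/868 = 76.6% → the out-of-state pool
Overall: the in-state pool 2647/3437 = 77.0%, the out-of-state pool 2984/4260 = 70.0% → the in-state pool
Neither sweeps: the in-state pool wins 2 of 3 groups, the out-of-state pool wins 1. The in-state pool wins overall but not every group — no Simpson reversal.

No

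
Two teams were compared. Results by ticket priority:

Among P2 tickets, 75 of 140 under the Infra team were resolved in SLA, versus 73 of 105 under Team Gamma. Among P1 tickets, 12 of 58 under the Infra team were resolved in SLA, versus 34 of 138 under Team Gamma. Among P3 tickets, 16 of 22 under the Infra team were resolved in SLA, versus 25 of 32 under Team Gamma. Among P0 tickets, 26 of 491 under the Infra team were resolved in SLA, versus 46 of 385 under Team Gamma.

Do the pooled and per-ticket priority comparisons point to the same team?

P2: the Infra team 75/140 = 53.6%, Team Gamma 73/105 = 69.5% → Team Gamma
P1: the Infra team 12/58 = 20.7%, Team Gamma 34/138 = 24.6% → Team Gamma
P3: the Infra team 16/22 = 72.7%, Team Gamma 25/32 = 78.1% → Team Gamma
P0: the Infra team 26/491 = 5.3%, Team Gamma 46/385 = 11.9% → Team Gamma
Overall: the Infra team 129/711 = 18.1%, Team Gamma 178/660 = 27.0% → Team Gamma
Team Gamma wins overall and in every ticket group — no reversal.

Yes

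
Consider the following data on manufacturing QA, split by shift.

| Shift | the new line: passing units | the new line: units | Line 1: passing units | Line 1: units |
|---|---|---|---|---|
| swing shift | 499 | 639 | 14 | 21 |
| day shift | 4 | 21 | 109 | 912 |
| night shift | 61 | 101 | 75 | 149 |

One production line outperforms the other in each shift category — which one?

the new line

Swing shift: the new line 499/639 = 78.1%, Line 1 14/21 = 66.7% → the new line
Day shift: the new line 4/21 = 19.0%, Line 1 109/912 = 12.0% → the new line
Night shift: the new line 61/101 = 60.4%, Line 1 75/149 = 50.3% → the new line
The new line has the higher rate in all 3 groups.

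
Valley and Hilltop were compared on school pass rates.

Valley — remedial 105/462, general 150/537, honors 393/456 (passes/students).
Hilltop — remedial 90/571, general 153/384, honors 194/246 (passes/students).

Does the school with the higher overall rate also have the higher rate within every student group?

Remedial: Valley 105/462 = 22.7%, Hilltop 90/571 = 15.8% → Valley
General: Valley 150/537 = 27.9%, Hilltop 153/384 = 39.8% → Hilltop
Honors: Valley 393/456 = 86.2%, Hilltop 194/246 = 78.9% → Valley
Overall: Valley 648/1455 = 44.5%, Hilltop 437/1201 = 36.4% → Valley
Neither sweeps: Valley wins 2 of 3 groups, Hilltop wins 1. Valley wins overall but not every group — no Simpson reversal.

No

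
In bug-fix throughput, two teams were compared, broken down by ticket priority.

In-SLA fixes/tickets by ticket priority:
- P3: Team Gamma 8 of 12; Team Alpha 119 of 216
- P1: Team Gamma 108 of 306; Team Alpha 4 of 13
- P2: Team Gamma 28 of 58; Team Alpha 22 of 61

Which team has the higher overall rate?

P3: Team Gamma 8/12 = 66.7%, Team Alpha 119/216 = 55.1% → Team Gamma
P1: Team Gamma 108/306 = 35.3%, Team Alpha 4/13 = 30.8% → Team Gamma
P2: Team Gamma 28/58 = 48.3%, Team Alpha 22/61 = 36.1% → Team Gamma
Overall: Team Gamma 144/376 = 38.3%, Team Alpha 145/290 = 50.0% → Team Alpha
(Team Gamma wins every ticket group but Team Alpha wins overall — Team Gamma's tickets skew toward the low-rate P1 group.)

Team Alpha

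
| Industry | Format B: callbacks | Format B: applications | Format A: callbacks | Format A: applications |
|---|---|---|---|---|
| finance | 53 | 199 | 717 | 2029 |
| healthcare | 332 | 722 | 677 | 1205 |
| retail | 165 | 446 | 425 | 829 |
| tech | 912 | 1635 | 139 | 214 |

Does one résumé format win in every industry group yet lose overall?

Yes

Finance: Format B 53/199 = 26.6%, Format A 717/2029 = 35.3% → Format A
Healthcare: Format B 332/722 = 46.0%, Format A 677/1205 = 56.2% → Format A
Retail: Format B 165/446 = 37.0%, Format A 425/829 = 51.3% → Format A
Tech: Format B 912/1635 = 55.8%, Format A 139/214 = 65.0% → Format A
Overall: Format B 1462/3002 = 48.7%, Format A 1958/4277 = 45.8% → Format B
Format A wins each industry group but Format B wins overall — the comparison reverses. Format A's applications skew toward finance, which has a lower base rate.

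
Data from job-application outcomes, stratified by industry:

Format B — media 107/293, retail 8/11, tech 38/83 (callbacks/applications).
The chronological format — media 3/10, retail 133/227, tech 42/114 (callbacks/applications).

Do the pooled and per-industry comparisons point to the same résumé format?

No

Media: Format B 107/293 = 36.5%, the chronological format 3/10 = 30.0% → Format B
Retail: Format B 8/11 = 72.7%, the chronological format 133/227 = 58.6% → Format B
Tech: Format B 38/83 = 45.8%, the chronological format 42/114 = 36.8% → Format B
Overall: Format B 153/387 = 39.5%, the chronological format 178/351 = 50.7% → the chronological format
Format B wins each industry group but the chronological format wins overall — the comparison reverses. Format B's applications skew toward media, which has a lower base rate.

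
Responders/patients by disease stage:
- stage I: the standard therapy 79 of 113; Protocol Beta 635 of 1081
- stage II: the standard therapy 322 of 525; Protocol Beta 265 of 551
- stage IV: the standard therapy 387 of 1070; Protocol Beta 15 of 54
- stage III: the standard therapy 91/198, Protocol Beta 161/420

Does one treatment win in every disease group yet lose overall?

Yes

Stage I: the standard therapy 79/113 = 69.9%, Protocol Beta 635/1081 = 58.7% → the standard therapy
Stage II: the standard therapy 322/525 = 61.3%, Protocol Beta 265/551 = 48.1% → the standard therapy
Stage IV: the standard therapy 387/1070 = 36.2%, Protocol Beta 15/54 = 27.8% → the standard therapy
Stage III: the standard therapy 91/198 = 46.0%, Protocol Beta 161/420 = 38.3% → the standard therapy
Overall: the standard therapy 879/1906 = 46.1%, Protocol Beta 1076/2106 = 51.1% → Protocol Beta
The standard therapy wins each disease group but Protocol Beta wins overall — the comparison reverses. The standard therapy's patients skew toward stage IV, which has a lower base rate.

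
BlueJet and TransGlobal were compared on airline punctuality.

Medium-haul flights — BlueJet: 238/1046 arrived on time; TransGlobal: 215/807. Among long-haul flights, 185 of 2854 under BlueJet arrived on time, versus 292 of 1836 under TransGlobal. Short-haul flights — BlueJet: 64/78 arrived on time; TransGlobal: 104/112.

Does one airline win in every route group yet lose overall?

No

Medium-haul: BlueJet 238/1046 = 22.8%, TransGlobal 215/807 = 26.6% → TransGlobal
Long-haul: BlueJet 185/2854 = 6.5%, TransGlobal 292/1836 = 15.9% → TransGlobal
Short-haul: BlueJet 64/78 = 82.1%, TransGlobal 104/112 = 92.9% → TransGlobal
Overall: BlueJet 487/3978 = 12.2%, TransGlobal 611/2755 = 22.2% → TransGlobal
TransGlobal wins overall and in every route group — no reversal.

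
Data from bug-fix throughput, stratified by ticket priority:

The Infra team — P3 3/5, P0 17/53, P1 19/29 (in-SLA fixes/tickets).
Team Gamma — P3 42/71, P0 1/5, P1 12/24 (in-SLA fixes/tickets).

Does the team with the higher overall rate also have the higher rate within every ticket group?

P3: the Infra team 3/5 = 60.0%, Team Gamma 42/71 = 59.2% → the Infra team
P0: the Infra team 17/53 = 32.1%, Team Gamma 1/5 = 20.0% → the Infra team
P1: the Infra team 19/29 = 65.5%, Team Gamma 12/24 = 50.0% → the Infra team
Overall: the Infra team 39/87 = 44.8%, Team Gamma 55/100 = 55.0% → Team Gamma
The Infra team wins each ticket group but Team Gamma wins overall — the comparison reverses. The Infra team's tickets skew toward P0, which has a lower base rate.

No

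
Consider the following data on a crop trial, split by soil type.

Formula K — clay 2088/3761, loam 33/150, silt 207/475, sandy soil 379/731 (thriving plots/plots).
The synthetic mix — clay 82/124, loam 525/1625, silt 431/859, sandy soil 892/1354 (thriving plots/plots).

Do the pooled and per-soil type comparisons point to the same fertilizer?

Clay: Formula K 2088/3761 = 55.5%, the synthetic mix 82/124 = 66.1% → the synthetic mix
Loam: Formula K 33/150 = 22.0%, the synthetic mix 525/1625 = 32.3% → the synthetic mix
Silt: Formula K 207/475 = 43.6%, the synthetic mix 431/859 = 50.2% → the synthetic mix
Sandy soil: Formula K 379/731 = 51.8%, the synthetic mix 892/1354 = 65.9% → the synthetic mix
Overall: Formula K 2707/5117 = 52.9%, the synthetic mix 1930/3962 = 48.7% → Formula K
The synthetic mix wins each soil group but Formula K wins overall — the comparison reverses. The synthetic mix's plots skew toward loam, which has a lower base rate.

No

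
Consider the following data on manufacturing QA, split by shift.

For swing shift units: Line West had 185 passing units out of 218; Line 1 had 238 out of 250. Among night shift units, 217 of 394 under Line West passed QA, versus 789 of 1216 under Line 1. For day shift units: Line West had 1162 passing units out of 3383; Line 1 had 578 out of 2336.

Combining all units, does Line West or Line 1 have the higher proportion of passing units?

Swing shift: Line West 185/218 = 84.9%, Line 1 238/250 = 95.2% → Line 1
Night shift: Line West 217/394 = 55.1%, Line 1 789/1216 = 64.9% → Line 1
Day shift: Line West 1162/3383 = 34.3%, Line 1 578/2336 = 24.7% → Line West
Overall: Line West 1564/3995 = 39.1%, Line 1 1605/3802 = 42.2% → Line 1
(Neither sweeps every shift group, but Line 1 has the higher pooled rate.)

Line 1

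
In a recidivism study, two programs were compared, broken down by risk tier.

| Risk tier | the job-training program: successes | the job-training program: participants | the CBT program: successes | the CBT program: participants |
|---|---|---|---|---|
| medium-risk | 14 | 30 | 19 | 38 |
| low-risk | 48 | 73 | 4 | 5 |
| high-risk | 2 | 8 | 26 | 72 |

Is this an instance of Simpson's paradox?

Yes

Medium-risk: the job-training program 14/30 = 46.7%, the CBT program 19/38 = 50.0% → the CBT program
Low-risk: the job-training program 48/73 = 65.8%, the CBT program 4/5 = 80.0% → the CBT program
High-risk: the job-training program 2/8 = 25.0%, the CBT program 26/72 = 36.1% → the CBT program
Overall: the job-training program 64/111 = 57.7%, the CBT program 49/115 = 42.6% → the job-training program
The CBT program wins each risk group but the job-training program wins overall — the comparison reverses. The CBT program's participants skew toward high-risk, which has a lower base rate.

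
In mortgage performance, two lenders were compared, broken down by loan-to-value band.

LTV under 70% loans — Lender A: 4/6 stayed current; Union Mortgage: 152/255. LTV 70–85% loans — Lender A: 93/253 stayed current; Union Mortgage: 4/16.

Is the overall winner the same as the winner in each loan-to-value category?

No

LTV under 70%: Lender A 4/6 = 66.7%, Union Mortgage 152/255 = 59.6% → Lender A
LTV 70–85%: Lender A 93/253 = 36.8%, Union Mortgage 4/16 = 25.0% → Lender A
Overall: Lender A 97/259 = 37.5%, Union Mortgage 156/271 = 57.6% → Union Mortgage
Lender A wins each loan-to-value group but Union Mortgage wins overall — the comparison reverses. Lender A's loans skew toward LTV 70–85%, which has a lower base rate.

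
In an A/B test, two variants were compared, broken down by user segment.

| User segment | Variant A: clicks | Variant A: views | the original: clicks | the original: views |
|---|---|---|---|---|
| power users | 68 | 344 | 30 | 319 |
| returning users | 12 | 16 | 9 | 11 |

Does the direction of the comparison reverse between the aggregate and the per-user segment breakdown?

Power users: Variant A 68/344 = 19.8%, the original 30/319 = 9.4% → Variant A
Returning users: Variant A 12/16 = 75.0%, the original 9/11 = 81.8% → the original
Overall: Variant A 80/360 = 22.2%, the original 39/330 = 11.8% → Variant A
Neither sweeps: Variant A wins 1 of 2 groups, the original wins 1. Variant A wins overall but not every group — no Simpson reversal.

No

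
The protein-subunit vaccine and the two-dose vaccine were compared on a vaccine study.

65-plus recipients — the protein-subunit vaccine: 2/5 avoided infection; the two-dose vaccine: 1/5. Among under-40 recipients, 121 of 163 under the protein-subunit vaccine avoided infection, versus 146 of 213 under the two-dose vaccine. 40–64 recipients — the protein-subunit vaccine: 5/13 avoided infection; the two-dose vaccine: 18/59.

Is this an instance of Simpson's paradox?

No

65-plus: the protein-subunit vaccine 2/5 = 40.0%, the two-dose vaccine 1/5 = 20.0% → the protein-subunit vaccine
Under-40: the protein-subunit vaccine 121/163 = 74.2%, the two-dose vaccine 146/213 = 68.5% → the protein-subunit vaccine
40–64: the protein-subunit vaccine 5/13 = 38.5%, the two-dose vaccine 18/59 = 30.5% → the protein-subunit vaccine
Overall: the protein-subunit vaccine 128/181 = 70.7%, the two-dose vaccine 165/277 = 59.6% → the protein-subunit vaccine
The protein-subunit vaccine wins overall and in every age group — no reversal.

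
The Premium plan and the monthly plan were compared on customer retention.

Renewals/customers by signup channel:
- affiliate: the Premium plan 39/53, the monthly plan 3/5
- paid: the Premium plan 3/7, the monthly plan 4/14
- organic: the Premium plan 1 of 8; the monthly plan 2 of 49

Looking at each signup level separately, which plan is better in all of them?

Affiliate: the Premium plan 39/53 = 73.6%, the monthly plan 3/5 = 60.0% → the Premium plan
Paid: the Premium plan 3/7 = 42.9%, the monthly plan 4/14 = 28.6% → the Premium plan
Organic: the Premium plan 1/8 = 12.5%, the monthly plan 2/49 = 4.1% → the Premium plan
The Premium plan has the higher rate in all 3 groups.

the Premium plan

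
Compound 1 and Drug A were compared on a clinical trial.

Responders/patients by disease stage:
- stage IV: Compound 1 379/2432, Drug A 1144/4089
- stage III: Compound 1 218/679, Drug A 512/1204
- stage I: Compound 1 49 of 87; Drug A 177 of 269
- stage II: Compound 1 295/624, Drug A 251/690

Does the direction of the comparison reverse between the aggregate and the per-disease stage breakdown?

No

Stage IV: Compound 1 379/2432 = 15.6%, Drug A 1144/4089 = 28.0% → Drug A
Stage III: Compound 1 218/679 = 32.1%, Drug A 512/1204 = 42.5% → Drug A
Stage I: Compound 1 49/87 = 56.3%, Drug A 177/269 = 65.8% → Drug A
Stage II: Compound 1 295/624 = 47.3%, Drug A 251/690 = 36.4% → Compound 1
Overall: Compound 1 941/3822 = 24.6%, Drug A 2084/6252 = 33.3% → Drug A
Neither sweeps: Compound 1 wins 1 of 4 groups, Drug A wins 3. Drug A wins overall but not every group — no Simpson reversal.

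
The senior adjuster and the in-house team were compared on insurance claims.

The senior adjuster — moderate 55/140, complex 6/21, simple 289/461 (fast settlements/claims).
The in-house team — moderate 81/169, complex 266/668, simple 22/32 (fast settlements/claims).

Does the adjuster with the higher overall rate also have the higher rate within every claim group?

No

Moderate: the senior adjuster 55/140 = 39.3%, the in-house team 81/169 = 47.9% → the in-house team
Complex: the senior adjuster 6/21 = 28.6%, the in-house team 266/668 = 39.8% → the in-house team
Simple: the senior adjuster 289/461 = 62.7%, the in-house team 22/32 = 68.8% → the in-house team
Overall: the senior adjuster 350/622 = 56.3%, the in-house team 369/869 = 42.5% → the senior adjuster
The in-house team wins each claim group but the senior adjuster wins overall — the comparison reverses. The in-house team's claims skew toward complex, which has a lower base rate.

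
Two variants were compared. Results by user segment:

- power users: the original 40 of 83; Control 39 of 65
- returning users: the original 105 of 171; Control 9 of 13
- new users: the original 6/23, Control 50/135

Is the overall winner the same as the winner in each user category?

No

Power users: the original 40/83 = 48.2%, Control 39/65 = 60.0% → Control
Returning users: the original 105/171 = 61.4%, Control 9/13 = 69.2% → Control
New users: the original 6/23 = 26.1%, Control 50/135 = 37.0% → Control
Overall: the original 151/277 = 54.5%, Control 98/213 = 46.0% → the original
Control wins each user group but the original wins overall — the comparison reverses. Control's views skew toward new users, which has a lower base rate.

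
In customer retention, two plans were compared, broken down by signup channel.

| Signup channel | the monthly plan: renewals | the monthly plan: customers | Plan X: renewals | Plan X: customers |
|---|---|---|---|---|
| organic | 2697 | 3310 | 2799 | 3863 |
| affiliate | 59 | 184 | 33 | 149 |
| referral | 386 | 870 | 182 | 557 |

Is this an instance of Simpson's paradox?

No

Organic: the monthly plan 2697/3310 = 81.5%, Plan X 2799/3863 = 72.5% → the monthly plan
Affiliate: the monthly plan 59/184 = 32.1%, Plan X 33/149 = 22.1% → the monthly plan
Referral: the monthly plan 386/870 = 44.4%, Plan X 182/557 = 32.7% → the monthly plan
Overall: the monthly plan 3142/4364 = 72.0%, Plan X 3014/4569 = 66.0% → the monthly plan
The monthly plan wins overall and in every signup group — no reversal.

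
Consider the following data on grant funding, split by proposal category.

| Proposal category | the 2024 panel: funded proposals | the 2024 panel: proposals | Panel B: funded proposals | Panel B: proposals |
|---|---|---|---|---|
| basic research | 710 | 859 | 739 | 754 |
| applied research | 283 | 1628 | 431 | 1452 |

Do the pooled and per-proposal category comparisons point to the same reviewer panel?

Basic research: the 2024 panel 710/859 = 82.7%, Panel B 739/754 = 98.0% → Panel B
Applied research: the 2024 panel 283/1628 = 17.4%, Panel B 431/1452 = 29.7% → Panel B
Overall: the 2024 panel 993/2487 = 39.9%, Panel B 1170/2206 = 53.0% → Panel B
Panel B wins overall and in every proposal group — no reversal.

Yes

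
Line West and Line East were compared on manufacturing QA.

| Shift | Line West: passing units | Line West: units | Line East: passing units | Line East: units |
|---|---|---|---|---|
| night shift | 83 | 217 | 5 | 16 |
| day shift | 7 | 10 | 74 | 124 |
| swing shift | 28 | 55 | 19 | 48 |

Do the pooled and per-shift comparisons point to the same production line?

No

Night shift: Line West 83/217 = 38.2%, Line East 5/16 = 31.2% → Line West
Day shift: Line West 7/10 = 70.0%, Line East 74/124 = 59.7% → Line West
Swing shift: Line West 28/55 = 50.9%, Line East 19/48 = 39.6% → Line West
Overall: Line West 118/282 = 41.8%, Line East 98/188 = 52.1% → Line East
Line West wins each shift group but Line East wins overall — the comparison reverses. Line West's units skew toward night shift, which has a lower base rate.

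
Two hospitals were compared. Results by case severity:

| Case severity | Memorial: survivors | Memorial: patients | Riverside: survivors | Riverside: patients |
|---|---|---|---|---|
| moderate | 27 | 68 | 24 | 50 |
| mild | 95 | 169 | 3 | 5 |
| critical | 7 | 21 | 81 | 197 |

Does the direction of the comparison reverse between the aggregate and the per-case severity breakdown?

Yes

Moderate: Memorial 27/68 = 39.7%, Riverside 24/50 = 48.0% → Riverside
Mild: Memorial 95/169 = 56.2%, Riverside 3/5 = 60.0% → Riverside
Critical: Memorial 7/21 = 33.3%, Riverside 81/197 = 41.1% → Riverside
Overall: Memorial 129/258 = 50.0%, Riverside 108/252 = 42.9% → Memorial
Riverside wins each case group but Memorial wins overall — the comparison reverses. Riverside's patients skew toward critical, which has a lower base rate.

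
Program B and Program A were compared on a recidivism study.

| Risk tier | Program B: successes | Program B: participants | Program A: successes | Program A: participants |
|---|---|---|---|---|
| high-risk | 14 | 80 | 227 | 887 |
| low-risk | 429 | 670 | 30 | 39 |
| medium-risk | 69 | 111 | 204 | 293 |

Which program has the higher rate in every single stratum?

Program A

High-risk: Program B 14/80 = 17.5%, Program A 227/887 = 25.6% → Program A
Low-risk: Program B 429/670 = 64.0%, Program A 30/39 = 76.9% → Program A
Medium-risk: Program B 69/111 = 62.2%, Program A 204/293 = 69.6% → Program A
Program A has the higher rate in all 3 groups.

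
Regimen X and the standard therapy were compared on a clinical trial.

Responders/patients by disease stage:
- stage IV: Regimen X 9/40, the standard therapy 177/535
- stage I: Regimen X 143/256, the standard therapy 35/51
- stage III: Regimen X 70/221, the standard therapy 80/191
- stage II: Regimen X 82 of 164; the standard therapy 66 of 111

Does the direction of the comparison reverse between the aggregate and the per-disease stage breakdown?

Yes

Stage IV: Regimen X 9/40 = 22.5%, the standard therapy 177/535 = 33.1% → the standard therapy
Stage I: Regimen X 143/256 = 55.9%, the standard therapy 35/51 = 68.6% → the standard therapy
Stage III: Regimen X 70/221 = 31.7%, the standard therapy 80/191 = 41.9% → the standard therapy
Stage II: Regimen X 82/164 = 50.0%, the standard therapy 66/111 = 59.5% → the standard therapy
Overall: Regimen X 304/681 = 44.6%, the standard therapy 358/888 = 40.3% → Regimen X
The standard therapy wins each disease group but Regimen X wins overall — the comparison reverses. The standard therapy's patients skew toward stage IV, which has a lower base rate.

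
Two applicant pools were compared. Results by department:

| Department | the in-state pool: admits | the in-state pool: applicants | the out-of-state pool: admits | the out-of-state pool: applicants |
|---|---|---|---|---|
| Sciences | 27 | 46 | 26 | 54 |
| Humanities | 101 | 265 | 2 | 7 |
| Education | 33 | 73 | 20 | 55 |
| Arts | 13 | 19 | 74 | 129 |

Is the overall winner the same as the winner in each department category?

No

Sciences: the in-state pool 27/46 = 58.7%, the out-of-state pool 26/54 = 48.1% → the in-state pool
Humanities: the in-state pool 101/265 = 38.1%, the out-of-state pool 2/7 = 28.6% → the in-state pool
Education: the in-state pool 33/73 = 45.2%, the out-of-state pool 20/55 = 36.4% → the in-state pool
Arts: the in-state pool 13/19 = 68.4%, the out-of-state pool 74/129 = 57.4% → the in-state pool
Overall: the in-state pool 174/403 = 43.2%, the out-of-state pool 122/245 = 49.8% → the out-of-state pool
The in-state pool wins each department group but the out-of-state pool wins overall — the comparison reverses. The in-state pool's applicants skew toward Humanities, which has a lower base rate.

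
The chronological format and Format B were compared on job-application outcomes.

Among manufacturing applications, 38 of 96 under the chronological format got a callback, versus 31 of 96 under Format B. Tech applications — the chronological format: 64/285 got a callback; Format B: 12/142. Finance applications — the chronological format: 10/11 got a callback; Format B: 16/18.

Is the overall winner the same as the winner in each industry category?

Yes

Manufacturing: the chronological format 38/96 = 39.6%, Format B 31/96 = 32.3% → the chronological format
Tech: the chronological format 64/285 = 22.5%, Format B 12/142 = 8.5% → the chronological format
Finance: the chronological format 10/11 = 90.9%, Format B 16/18 = 88.9% → the chronological format
Overall: the chronological format 112/392 = 28.6%, Format B 59/256 = 23.0% → the chronological format
The chronological format wins overall and in every industry group — no reversal.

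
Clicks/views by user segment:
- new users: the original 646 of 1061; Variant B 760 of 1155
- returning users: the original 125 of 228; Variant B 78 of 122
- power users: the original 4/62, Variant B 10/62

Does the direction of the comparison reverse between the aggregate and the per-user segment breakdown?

No

New users: the original 646/1061 = 60.9%, Variant B 760/1155 = 65.8% → Variant B
Returning users: the original 125/228 = 54.8%, Variant B 78/122 = 63.9% → Variant B
Power users: the original 4/62 = 6.5%, Variant B 10/62 = 16.1% → Variant B
Overall: the original 775/1351 = 57.4%, Variant B 848/1339 = 63.3% → Variant B
Variant B wins overall and in every user group — no reversal.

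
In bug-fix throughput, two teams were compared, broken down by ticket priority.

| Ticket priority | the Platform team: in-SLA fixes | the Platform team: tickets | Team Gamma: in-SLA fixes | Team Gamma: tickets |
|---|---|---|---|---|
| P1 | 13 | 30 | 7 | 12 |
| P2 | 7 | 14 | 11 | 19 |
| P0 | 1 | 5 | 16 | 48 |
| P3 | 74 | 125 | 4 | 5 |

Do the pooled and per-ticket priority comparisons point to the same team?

P1: the Platform team 13/30 = 43.3%, Team Gamma 7/12 = 58.3% → Team Gamma
P2: the Platform team 7/14 = 50.0%, Team Gamma 11/19 = 57.9% → Team Gamma
P0: the Platform team 1/5 = 20.0%, Team Gamma 16/48 = 33.3% → Team Gamma
P3: the Platform team 74/125 = 59.2%, Team Gamma 4/5 = 80.0% → Team Gamma
Overall: the Platform team 95/174 = 54.6%, Team Gamma 38/84 = 45.2% → the Platform team
Team Gamma wins each ticket group but the Platform team wins overall — the comparison reverses. Team Gamma's tickets skew toward P0, which has a lower base rate.

No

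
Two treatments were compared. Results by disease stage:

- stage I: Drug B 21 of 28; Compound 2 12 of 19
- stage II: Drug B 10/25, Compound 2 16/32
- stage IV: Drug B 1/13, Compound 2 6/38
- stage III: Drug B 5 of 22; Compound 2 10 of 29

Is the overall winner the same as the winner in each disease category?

Stage I: Drug B 21/28 = 75.0%, Compound 2 12/19 = 63.2% → Drug B
Stage II: Drug B 10/25 = 40.0%, Compound 2 16/32 = 50.0% → Compound 2
Stage IV: Drug B 1/13 = 7.7%, Compound 2 6/38 = 15.8% → Compound 2
Stage III: Drug B 5/22 = 22.7%, Compound 2 10/29 = 34.5% → Compound 2
Overall: Drug B 37/88 = 42.0%, Compound 2 44/118 = 37.3% → Drug B
Neither sweeps: Drug B wins 1 of 4 groups, Compound 2 wins 3. Drug B wins overall but not every group — no Simpson reversal.

No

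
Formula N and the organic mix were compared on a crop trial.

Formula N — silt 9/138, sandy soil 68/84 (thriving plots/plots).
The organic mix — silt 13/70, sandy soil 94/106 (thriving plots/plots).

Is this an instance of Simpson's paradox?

Silt: Formula N 9/138 = 6.5%, the organic mix 13/70 = 18.6% → the organic mix
Sandy soil: Formula N 68/84 = 81.0%, the organic mix 94/106 = 88.7% → the organic mix
Overall: Formula N 77/222 = 34.7%, the organic mix 107/176 = 60.8% → the organic mix
The organic mix wins overall and in every soil group — no reversal.

No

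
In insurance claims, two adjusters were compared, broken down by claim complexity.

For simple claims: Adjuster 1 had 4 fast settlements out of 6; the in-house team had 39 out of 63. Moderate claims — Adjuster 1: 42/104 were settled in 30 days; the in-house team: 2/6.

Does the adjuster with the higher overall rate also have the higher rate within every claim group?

No

Simple: Adjuster 1 4/6 = 66.7%, the in-house team 39/63 = 61.9% → Adjuster 1
Moderate: Adjuster 1 42/104 = 40.4%, the in-house team 2/6 = 33.3% → Adjuster 1
Overall: Adjuster 1 46/110 = 41.8%, the in-house team 41/69 = 59.4% → the in-house team
Adjuster 1 wins each claim group but the in-house team wins overall — the comparison reverses. Adjuster 1's claims skew toward moderate, which has a lower base rate.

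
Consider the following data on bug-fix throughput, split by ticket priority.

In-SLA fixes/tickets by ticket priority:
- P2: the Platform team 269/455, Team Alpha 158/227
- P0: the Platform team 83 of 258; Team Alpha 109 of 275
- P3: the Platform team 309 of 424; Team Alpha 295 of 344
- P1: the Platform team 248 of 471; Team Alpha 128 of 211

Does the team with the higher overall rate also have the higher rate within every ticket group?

P2: the Platform team 269/455 = 59.1%, Team Alpha 158/227 = 69.6% → Team Alpha
P0: the Platform team 83/258 = 32.2%, Team Alpha 109/275 = 39.6% → Team Alpha
P3: the Platform team 309/424 = 72.9%, Team Alpha 295/344 = 85.8% → Team Alpha
P1: the Platform team 248/471 = 52.7%, Team Alpha 128/211 = 60.7% → Team Alpha
Overall: the Platform team 909/1608 = 56.5%, Team Alpha 690/1057 = 65.3% → Team Alpha
Team Alpha wins overall and in every ticket group — no reversal.

Yes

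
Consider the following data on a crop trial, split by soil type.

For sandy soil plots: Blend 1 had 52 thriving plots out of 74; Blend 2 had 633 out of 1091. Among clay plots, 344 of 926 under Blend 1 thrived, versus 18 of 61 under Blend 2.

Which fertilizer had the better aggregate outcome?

Sandy soil: Blend 1 52/74 = 70.3%, Blend 2 633/1091 = 58.0% → Blend 1
Clay: Blend 1 344/926 = 37.1%, Blend 2 18/61 = 29.5% → Blend 1
Overall: Blend 1 396/1000 = 39.6%, Blend 2 651/1152 = 56.5% → Blend 2
(Blend 1 wins every soil group but Blend 2 wins overall — Blend 1's plots skew toward the low-rate clay group.)

Blend 2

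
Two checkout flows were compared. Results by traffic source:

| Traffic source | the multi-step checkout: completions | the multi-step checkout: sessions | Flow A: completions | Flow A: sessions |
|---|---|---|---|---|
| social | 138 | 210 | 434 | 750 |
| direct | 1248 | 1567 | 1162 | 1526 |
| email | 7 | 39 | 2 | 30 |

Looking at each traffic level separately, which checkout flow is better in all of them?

the multi-step checkout

Social: the multi-step checkout 138/210 = 65.7%, Flow A 434/750 = 57.9% → the multi-step checkout
Direct: the multi-step checkout 1248/1567 = 79.6%, Flow A 1162/1526 = 76.1% → the multi-step checkout
Email: the multi-step checkout 7/39 = 17.9%, Flow A 2/30 = 6.7% → the multi-step checkout
The multi-step checkout has the higher rate in all 3 groups.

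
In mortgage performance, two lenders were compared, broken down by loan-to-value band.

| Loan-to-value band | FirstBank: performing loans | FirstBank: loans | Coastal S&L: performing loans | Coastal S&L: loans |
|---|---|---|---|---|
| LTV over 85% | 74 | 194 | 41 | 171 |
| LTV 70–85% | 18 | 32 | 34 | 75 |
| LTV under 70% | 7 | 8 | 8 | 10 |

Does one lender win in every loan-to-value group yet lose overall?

No

LTV over 85%: FirstBank 74/194 = 38.1%, Coastal S&L 41/171 = 24.0% → FirstBank
LTV 70–85%: FirstBank 18/32 = 56.2%, Coastal S&L 34/75 = 45.3% → FirstBank
LTV under 70%: FirstBank 7/8 = 87.5%, Coastal S&L 8/10 = 80.0% → FirstBank
Overall: FirstBank 99/234 = 42.3%, Coastal S&L 83/256 = 32.4% → FirstBank
FirstBank wins overall and in every loan-to-value group — no reversal.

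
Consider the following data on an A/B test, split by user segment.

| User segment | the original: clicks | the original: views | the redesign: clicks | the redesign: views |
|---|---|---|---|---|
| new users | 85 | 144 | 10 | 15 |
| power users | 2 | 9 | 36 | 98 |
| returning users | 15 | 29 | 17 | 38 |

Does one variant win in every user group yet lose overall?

No

New users: the original 85/144 = 59.0%, the redesign 10/15 = 66.7% → the redesign
Power users: the original 2/9 = 22.2%, the redesign 36/98 = 36.7% → the redesign
Returning users: the original 15/29 = 51.7%, the redesign 17/38 = 44.7% → the original
Overall: the original 102/182 = 56.0%, the redesign 63/151 = 41.7% → the original
Neither sweeps: the original wins 1 of 3 groups, the redesign wins 2. The original wins overall but not every group — no Simpson reversal.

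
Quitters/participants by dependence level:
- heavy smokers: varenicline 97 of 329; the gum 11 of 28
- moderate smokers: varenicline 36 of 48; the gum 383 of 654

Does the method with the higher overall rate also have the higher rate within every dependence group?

No

Heavy smokers: varenicline 97/329 = 29.5%, the gum 11/28 = 39.3% → the gum
Moderate smokers: varenicline 36/48 = 75.0%, the gum 383/654 = 58.6% → varenicline
Overall: varenicline 133/377 = 35.3%, the gum 394/682 = 57.8% → the gum
Neither sweeps: varenicline wins 1 of 2 groups, the gum wins 1. The gum wins overall but not every group — no Simpson reversal.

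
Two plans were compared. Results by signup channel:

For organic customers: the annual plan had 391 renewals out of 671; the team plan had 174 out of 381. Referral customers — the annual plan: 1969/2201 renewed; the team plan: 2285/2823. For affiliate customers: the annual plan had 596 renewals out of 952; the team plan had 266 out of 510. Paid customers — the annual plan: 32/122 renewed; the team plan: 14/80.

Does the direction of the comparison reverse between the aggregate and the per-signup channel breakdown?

No

Organic: the annual plan 391/671 = 58.3%, the team plan 174/381 = 45.7% → the annual plan
Referral: the annual plan 1969/2201 = 89.5%, the team plan 2285/2823 = 80.9% → the annual plan
Affiliate: the annual plan 596/952 = 62.6%, the team plan 266/510 = 52.2% → the annual plan
Paid: the annual plan 32/122 = 26.2%, the team plan 14/80 = 17.5% → the annual plan
Overall: the annual plan 2988/3946 = 75.7%, the team plan 2739/3794 = 72.2% → the annual plan
The annual plan wins overall and in every signup group — no reversal.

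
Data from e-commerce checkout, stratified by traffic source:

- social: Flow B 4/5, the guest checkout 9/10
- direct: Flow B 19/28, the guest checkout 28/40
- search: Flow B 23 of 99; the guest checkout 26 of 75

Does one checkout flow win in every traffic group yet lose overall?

Social: Flow B 4/5 = 80.0%, the guest checkout 9/10 = 90.0% → the guest checkout
Direct: Flow B 19/28 = 67.9%, the guest checkout 28/40 = 70.0% → the guest checkout
Search: Flow B 23/99 = 23.2%, the guest checkout 26/75 = 34.7% → the guest checkout
Overall: Flow B 46/132 = 34.8%, the guest checkout 63/125 = 50.4% → the guest checkout
The guest checkout wins overall and in every traffic group — no reversal.

No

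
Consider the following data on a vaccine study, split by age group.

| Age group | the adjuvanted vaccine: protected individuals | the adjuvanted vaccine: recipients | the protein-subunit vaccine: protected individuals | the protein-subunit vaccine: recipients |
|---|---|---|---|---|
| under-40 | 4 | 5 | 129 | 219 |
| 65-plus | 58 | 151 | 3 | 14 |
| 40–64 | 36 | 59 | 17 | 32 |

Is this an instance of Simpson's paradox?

Under-40: the adjuvanted vaccine 4/5 = 80.0%, the protein-subunit vaccine 129/219 = 58.9% → the adjuvanted vaccine
65-plus: the adjuvanted vaccine 58/151 = 38.4%, the protein-subunit vaccine 3/14 = 21.4% → the adjuvanted vaccine
40–64: the adjuvanted vaccine 36/59 = 61.0%, the protein-subunit vaccine 17/32 = 53.1% → the adjuvanted vaccine
Overall: the adjuvanted vaccine 98/215 = 45.6%, the protein-subunit vaccine 149/265 = 56.2% → the protein-subunit vaccine
The adjuvanted vaccine wins each age group but the protein-subunit vaccine wins overall — the comparison reverses. The adjuvanted vaccine's recipients skew toward 65-plus, which has a lower base rate.

Yes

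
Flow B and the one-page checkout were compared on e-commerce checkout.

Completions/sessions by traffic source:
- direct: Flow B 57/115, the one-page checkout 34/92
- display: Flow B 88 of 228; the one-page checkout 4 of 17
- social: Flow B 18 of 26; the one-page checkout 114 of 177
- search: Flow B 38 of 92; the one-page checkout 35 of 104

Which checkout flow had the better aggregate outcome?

Direct: Flow B 57/115 = 49.6%, the one-page checkout 34/92 = 37.0% → Flow B
Display: Flow B 88/228 = 38.6%, the one-page checkout 4/17 = 23.5% → Flow B
Social: Flow B 18/26 = 69.2%, the one-page checkout 114/177 = 64.4% → Flow B
Search: Flow B 38/92 = 41.3%, the one-page checkout 35/104 = 33.7% → Flow B
Overall: Flow B 201/461 = 43.6%, the one-page checkout 187/390 = 47.9% → the one-page checkout
(Flow B wins every traffic group but the one-page checkout wins overall — Flow B's sessions skew toward the low-rate display group.)

the one-page checkout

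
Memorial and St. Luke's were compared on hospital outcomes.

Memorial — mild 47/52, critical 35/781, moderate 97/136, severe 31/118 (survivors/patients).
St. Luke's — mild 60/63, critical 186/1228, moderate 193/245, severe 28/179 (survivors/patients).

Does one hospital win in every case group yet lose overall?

No

Mild: Memorial 47/52 = 90.4%, St. Luke's 60/63 = 95.2% → St. Luke's
Critical: Memorial 35/781 = 4.5%, St. Luke's 186/1228 = 15.1% → St. Luke's
Moderate: Memorial 97/136 = 71.3%, St. Luke's 193/245 = 78.8% → St. Luke's
Severe: Memorial 31/118 = 26.3%, St. Luke's 28/179 = 15.6% → Memorial
Overall: Memorial 210/1087 = 19.3%, St. Luke's 467/1715 = 27.2% → St. Luke's
Neither sweeps: Memorial wins 1 of 4 groups, St. Luke's wins 3. St. Luke's wins overall but not every group — no Simpson reversal.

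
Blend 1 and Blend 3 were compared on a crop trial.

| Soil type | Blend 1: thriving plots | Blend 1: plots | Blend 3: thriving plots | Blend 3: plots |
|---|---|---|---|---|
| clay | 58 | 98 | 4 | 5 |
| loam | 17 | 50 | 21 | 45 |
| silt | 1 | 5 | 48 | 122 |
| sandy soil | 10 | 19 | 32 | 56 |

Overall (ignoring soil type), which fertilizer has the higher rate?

Clay: Blend 1 58/98 = 59.2%, Blend 3 4/5 = 80.0% → Blend 3
Loam: Blend 1 17/50 = 34.0%, Blend 3 21/45 = 46.7% → Blend 3
Silt: Blend 1 1/5 = 20.0%, Blend 3 48/122 = 39.3% → Blend 3
Sandy soil: Blend 1 10/19 = 52.6%, Blend 3 32/56 = 57.1% → Blend 3
Overall: Blend 1 86/172 = 50.0%, Blend 3 105/228 = 46.1% → Blend 1
(Blend 3 wins every soil group but Blend 1 wins overall — Blend 3's plots skew toward the low-rate silt group.)

Blend 1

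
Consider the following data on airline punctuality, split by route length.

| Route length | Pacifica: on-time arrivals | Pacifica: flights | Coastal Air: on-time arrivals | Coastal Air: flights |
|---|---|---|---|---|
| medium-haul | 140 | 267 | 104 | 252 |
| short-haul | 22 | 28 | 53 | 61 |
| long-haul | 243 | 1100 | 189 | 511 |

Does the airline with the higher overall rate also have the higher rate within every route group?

Medium-haul: Pacifica 140/267 = 52.4%, Coastal Air 104/252 = 41.3% → Pacifica
Short-haul: Pacifica 22/28 = 78.6%, Coastal Air 53/61 = 86.9% → Coastal Air
Long-haul: Pacifica 243/1100 = 22.1%, Coastal Air 189/511 = 37.0% → Coastal Air
Overall: Pacifica 405/1395 = 29.0%, Coastal Air 346/824 = 42.0% → Coastal Air
Neither sweeps: Pacifica wins 1 of 3 groups, Coastal Air wins 2. Coastal Air wins overall but not every group — no Simpson reversal.

No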